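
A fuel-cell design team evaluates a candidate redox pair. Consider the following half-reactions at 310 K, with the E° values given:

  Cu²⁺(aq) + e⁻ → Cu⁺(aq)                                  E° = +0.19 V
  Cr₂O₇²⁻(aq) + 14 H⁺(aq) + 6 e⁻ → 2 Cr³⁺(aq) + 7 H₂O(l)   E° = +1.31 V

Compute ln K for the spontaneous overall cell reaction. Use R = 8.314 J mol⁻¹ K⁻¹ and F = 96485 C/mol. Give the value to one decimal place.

251.6

Cathode: Cr₂O₇²⁻/Cr³⁺; anode: Cu²⁺/Cu⁺. E°cell = (+1.31) − (+0.19) = +1.12 V, with n = 6.
ΔG° = −nFE° = −RT ln K, so ln K = nFE°/(RT) = (6)(96485)(+1.12) / ((8.314)(310)) = 251.569.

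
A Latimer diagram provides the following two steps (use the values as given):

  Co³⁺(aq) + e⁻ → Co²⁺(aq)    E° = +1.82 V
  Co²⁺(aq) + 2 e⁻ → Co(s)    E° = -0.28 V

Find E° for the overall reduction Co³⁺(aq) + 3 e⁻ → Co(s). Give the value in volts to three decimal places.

+0.420 V

Since ΔG° = −nFE° is additive over sequential reductions, n₃E°₃ = n₁E°₁ + n₂E°₂.
E°₃ = (1×+1.82 + 2×-0.28) / 3 = (+1.260) / 3 = +0.420 V.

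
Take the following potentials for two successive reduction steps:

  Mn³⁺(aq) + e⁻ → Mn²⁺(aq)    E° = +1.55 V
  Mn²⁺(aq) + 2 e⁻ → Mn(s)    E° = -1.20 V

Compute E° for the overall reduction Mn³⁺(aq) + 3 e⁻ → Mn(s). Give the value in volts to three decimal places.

-0.283 V

Adding the free-energy changes (−nFE°) of the two steps gives −n₃FE°₃ = −n₁FE°₁ − n₂FE°₂.
E°₃ = (1×+1.55 + 2×-1.20) / 3 = (-0.850) / 3 = -0.283 V.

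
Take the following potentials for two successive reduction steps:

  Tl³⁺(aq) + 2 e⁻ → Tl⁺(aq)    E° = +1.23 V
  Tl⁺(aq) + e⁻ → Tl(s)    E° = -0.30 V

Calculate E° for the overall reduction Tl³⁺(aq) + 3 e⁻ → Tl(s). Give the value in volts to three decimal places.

+0.720 V

Standard free energies of sequential steps add: ΔG°₃ = ΔG°₁ + ΔG°₂, so n₃E°₃ = n₁E°₁ + n₂E°₂.
E°₃ = (2×+1.23 + 1×-0.30) / 3 = (+2.160) / 3 = +0.720 V.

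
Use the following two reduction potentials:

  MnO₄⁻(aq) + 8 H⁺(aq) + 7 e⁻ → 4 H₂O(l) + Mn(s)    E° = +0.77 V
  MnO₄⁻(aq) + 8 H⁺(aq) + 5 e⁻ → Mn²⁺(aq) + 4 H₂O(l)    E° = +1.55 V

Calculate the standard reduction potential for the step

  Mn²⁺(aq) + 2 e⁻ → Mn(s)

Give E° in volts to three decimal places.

Sequential free energies add, so n₃E°₃ = n₁E°₁ + n₂E°₂.
With n₃ = 7, and the known step contributing 5×(+1.55) V, the unknown satisfies 2·E° = 7×(+0.77) − 5×(+1.55) = -2.360.
E° = -2.360 / 2 = -1.180 V.

-1.180 V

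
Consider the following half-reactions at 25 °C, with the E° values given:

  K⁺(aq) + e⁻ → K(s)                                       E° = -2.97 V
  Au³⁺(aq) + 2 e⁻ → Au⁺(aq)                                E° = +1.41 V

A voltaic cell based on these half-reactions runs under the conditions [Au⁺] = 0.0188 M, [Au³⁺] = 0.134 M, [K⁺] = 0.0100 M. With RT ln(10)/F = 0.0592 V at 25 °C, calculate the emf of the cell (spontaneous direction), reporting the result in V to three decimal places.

+4.524 V

Au³⁺/Au⁺ is the cathode (higher E°), K⁺/K the anode: E°cell = +1.41 − (-2.97) = +4.38 V, n = 2.
Overall: Au³⁺(aq) + 2 K(s) → Au⁺(aq) + 2 K⁺(aq)
Q = [Au⁺]·[K⁺]^2 / ([Au³⁺]); log Q = -4.853.
E = E° − (0.0592/n) log Q = +4.38 − (0.0592/2)(-4.853) = +4.524 V.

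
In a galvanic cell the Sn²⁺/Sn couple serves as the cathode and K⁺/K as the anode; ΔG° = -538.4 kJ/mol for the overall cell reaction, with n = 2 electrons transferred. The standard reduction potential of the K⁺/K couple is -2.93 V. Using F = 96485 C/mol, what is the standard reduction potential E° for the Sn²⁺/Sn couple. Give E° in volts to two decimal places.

E°cell = −ΔG°/(nF) = −(-538.4×10³)/((2)(96485)) = +2.790 V.
Since Sn²⁺/Sn is the cathode and K⁺/K the anode, E°cell = E°(Sn²⁺/Sn) − E°(K⁺/K).
So E°(Sn²⁺/Sn) = E°cell + E°(K⁺/K) = +2.790 + (-2.93) = -0.14 V.

-0.14 V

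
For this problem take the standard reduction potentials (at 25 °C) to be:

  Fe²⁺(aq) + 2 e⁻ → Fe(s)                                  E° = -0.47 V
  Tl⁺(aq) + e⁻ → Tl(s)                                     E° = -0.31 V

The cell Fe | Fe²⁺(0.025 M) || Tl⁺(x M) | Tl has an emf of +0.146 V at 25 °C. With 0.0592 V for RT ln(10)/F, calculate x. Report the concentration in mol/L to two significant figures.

0.092 M

Tl⁺/Tl is the cathode, Fe²⁺/Fe the anode: E°cell = +0.16 V, n = 2.
Overall reaction: 2 Tl⁺(aq) + Fe(s) → 2 Tl(s) + Fe²⁺(aq); Q = [Fe²⁺]^1/[Tl⁺]^2.
From E = E° − (0.0592/n) log Q: log Q = (E° − E)·n/0.0592 = (+0.16 − (+0.146))·2/0.0592 = 0.4730.
So 2·log[Tl⁺] = 1·log(0.025) − log Q = -1.6021 − (0.4730) = -2.0751; log[Tl⁺] = -2.0751 / 2 = -1.0375; [Tl⁺] = 10^(-1.0375) ≈ 0.092 M.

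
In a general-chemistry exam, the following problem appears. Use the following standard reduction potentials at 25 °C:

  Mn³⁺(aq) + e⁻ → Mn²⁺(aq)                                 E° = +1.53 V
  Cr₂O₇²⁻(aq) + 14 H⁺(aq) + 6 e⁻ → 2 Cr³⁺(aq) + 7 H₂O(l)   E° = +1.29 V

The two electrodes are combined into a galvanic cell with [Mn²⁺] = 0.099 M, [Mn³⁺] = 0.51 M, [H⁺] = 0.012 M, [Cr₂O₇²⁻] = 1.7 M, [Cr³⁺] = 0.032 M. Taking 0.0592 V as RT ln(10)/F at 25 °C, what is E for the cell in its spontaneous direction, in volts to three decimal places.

Mn³⁺/Mn²⁺ is the cathode (higher E°), Cr₂O₇²⁻/Cr³⁺ the anode: E°cell = +1.53 − (+1.29) = +0.24 V, n = 6.
Overall: 6 Mn³⁺(aq) + 2 Cr³⁺(aq) + 7 H₂O(l) → 6 Mn²⁺(aq) + Cr₂O₇²⁻(aq) + 14 H⁺(aq)
Q = [Mn²⁺]^6·[Cr₂O₇²⁻]·[H⁺]^14 / ([Mn³⁺]^6·[Cr³⁺]^2); log Q = -27.943.
E = E° − (0.0592/n) log Q = +0.24 − (0.0592/6)(-27.943) = +0.516 V.

+0.516 V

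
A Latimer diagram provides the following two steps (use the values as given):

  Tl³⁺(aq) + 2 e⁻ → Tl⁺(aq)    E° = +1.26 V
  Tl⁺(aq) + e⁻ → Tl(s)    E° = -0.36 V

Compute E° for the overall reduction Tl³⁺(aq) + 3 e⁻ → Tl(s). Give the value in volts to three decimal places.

Since ΔG° = −nFE° is additive over sequential reductions, n₃E°₃ = n₁E°₁ + n₂E°₂.
E°₃ = (2×+1.26 + 1×-0.36) / 3 = (+2.160) / 3 = +0.720 V.

+0.720 V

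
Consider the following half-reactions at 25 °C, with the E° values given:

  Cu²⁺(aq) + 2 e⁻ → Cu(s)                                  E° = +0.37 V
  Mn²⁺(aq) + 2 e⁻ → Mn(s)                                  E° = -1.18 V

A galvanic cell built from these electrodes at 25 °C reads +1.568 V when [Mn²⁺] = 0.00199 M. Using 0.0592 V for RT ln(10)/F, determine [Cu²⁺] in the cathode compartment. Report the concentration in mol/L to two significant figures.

0.0081 M

Cu²⁺/Cu is the cathode, Mn²⁺/Mn the anode: E°cell = +1.55 V, n = 2.
Overall reaction: Cu²⁺(aq) + Mn(s) → Cu(s) + Mn²⁺(aq); Q = [Mn²⁺]^1/[Cu²⁺]^1.
From E = E° − (0.0592/n) log Q: log Q = (E° − E)·n/0.0592 = (+1.55 − (+1.568))·2/0.0592 = -0.6081.
So 1·log[Cu²⁺] = 1·log(0.00199) − log Q = -2.7011 − (-0.6081) = -2.0930; [Cu²⁺] = 10^(-2.0930) ≈ 0.0081 M.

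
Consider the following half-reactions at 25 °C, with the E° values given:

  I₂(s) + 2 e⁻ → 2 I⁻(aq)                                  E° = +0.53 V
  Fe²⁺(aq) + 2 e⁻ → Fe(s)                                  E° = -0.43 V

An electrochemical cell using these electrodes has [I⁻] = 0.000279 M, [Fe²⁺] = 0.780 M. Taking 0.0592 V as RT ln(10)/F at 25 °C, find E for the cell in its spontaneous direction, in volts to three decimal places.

I₂/I⁻ is the cathode (higher E°), Fe²⁺/Fe the anode: E°cell = +0.53 − (-0.43) = +0.96 V, n = 2.
Overall: I₂(s) + Fe(s) → 2 I⁻(aq) + Fe²⁺(aq)
Q = [I⁻]^2·[Fe²⁺]; log Q = -7.217.
E = E° − (0.0592/n) log Q = +0.96 − (0.0592/2)(-7.217) = +1.174 V.

+1.174 V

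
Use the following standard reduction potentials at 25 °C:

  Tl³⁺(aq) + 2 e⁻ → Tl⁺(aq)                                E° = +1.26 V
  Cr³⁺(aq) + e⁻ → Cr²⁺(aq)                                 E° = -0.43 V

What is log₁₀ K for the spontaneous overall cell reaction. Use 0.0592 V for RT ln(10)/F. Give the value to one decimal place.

57.1

Cathode: Tl³⁺/Tl⁺; anode: Cr³⁺/Cr²⁺. E°cell = +1.69 V, n = 2.
log K = nE°cell / 0.0592 = (2)(+1.69) / 0.0592 = 57.1.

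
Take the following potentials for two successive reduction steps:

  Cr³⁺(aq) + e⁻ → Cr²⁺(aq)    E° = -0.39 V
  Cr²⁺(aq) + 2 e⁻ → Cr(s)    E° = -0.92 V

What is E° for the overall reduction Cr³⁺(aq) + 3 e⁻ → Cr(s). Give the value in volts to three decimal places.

-0.743 V

Adding the free-energy changes (−nFE°) of the two steps gives −n₃FE°₃ = −n₁FE°₁ − n₂FE°₂.
E°₃ = (1×-0.39 + 2×-0.92) / 3 = (-2.230) / 3 = -0.743 V.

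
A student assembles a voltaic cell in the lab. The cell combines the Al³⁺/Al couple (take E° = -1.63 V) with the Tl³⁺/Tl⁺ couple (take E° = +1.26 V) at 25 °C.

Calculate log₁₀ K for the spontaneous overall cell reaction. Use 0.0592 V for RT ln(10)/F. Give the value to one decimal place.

292.9

Cathode: Tl³⁺/Tl⁺; anode: Al³⁺/Al. E°cell = +2.89 V, n = 6.
log K = nE°cell / 0.0592 = (6)(+2.89) / 0.0592 = 292.9.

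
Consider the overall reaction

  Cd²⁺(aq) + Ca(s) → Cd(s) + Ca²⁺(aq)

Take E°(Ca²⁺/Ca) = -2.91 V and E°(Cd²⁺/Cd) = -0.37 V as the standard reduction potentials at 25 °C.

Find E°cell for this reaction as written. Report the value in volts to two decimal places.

+2.54 V

The Cd²⁺/Cd couple has the higher reduction potential, so it is the cathode; Ca²⁺/Ca is oxidised at the anode.
E°cell = E°(cathode) − E°(anode) = (-0.37) − (-2.91) = +2.54 V.
Since E°cell > 0, the reaction is spontaneous under standard conditions.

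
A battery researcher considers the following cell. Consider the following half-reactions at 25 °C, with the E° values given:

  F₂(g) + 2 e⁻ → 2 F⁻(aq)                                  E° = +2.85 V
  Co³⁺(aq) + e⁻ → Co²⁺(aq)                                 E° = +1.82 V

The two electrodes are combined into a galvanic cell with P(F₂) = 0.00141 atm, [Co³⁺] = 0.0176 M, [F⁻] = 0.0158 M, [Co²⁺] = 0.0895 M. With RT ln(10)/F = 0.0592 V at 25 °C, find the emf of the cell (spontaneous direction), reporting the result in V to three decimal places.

F₂/F⁻ is the cathode (higher E°), Co³⁺/Co²⁺ the anode: E°cell = +2.85 − (+1.82) = +1.03 V, n = 2.
Overall: F₂(g) + 2 Co²⁺(aq) → 2 F⁻(aq) + 2 Co³⁺(aq)
Q = [F⁻]^2·[Co³⁺]^2 / (P(F₂)·[Co²⁺]^2); log Q = -2.165.
E = E° − (0.0592/n) log Q = +1.03 − (0.0592/2)(-2.165) = +1.094 V.

+1.094 V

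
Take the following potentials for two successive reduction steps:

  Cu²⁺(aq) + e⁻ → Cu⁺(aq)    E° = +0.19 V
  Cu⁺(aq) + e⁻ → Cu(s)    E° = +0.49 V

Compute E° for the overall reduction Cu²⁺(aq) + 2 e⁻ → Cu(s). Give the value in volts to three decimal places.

Adding the free-energy changes (−nFE°) of the two steps gives −n₃FE°₃ = −n₁FE°₁ − n₂FE°₂.
E°₃ = (1×+0.19 + 1×+0.49) / 2 = (+0.680) / 2 = +0.340 V.

+0.340 V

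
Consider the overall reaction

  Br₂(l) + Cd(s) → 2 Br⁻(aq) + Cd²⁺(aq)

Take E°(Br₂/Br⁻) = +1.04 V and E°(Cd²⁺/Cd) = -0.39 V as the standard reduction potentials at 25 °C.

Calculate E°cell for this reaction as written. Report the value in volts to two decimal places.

The Br₂/Br⁻ couple has the higher reduction potential, so it is the cathode; Cd²⁺/Cd is oxidised at the anode.
E°cell = E°(cathode) − E°(anode) = (+1.04) − (-0.39) = +1.43 V.

+1.43 V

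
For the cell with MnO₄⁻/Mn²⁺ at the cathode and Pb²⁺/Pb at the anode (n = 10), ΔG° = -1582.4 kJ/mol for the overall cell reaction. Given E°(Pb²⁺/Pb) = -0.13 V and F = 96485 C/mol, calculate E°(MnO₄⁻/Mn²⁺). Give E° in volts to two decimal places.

+1.51 V

E°cell = −ΔG°/(nF) = −(-1582.4×10³)/((10)(96485)) = +1.640 V.
Since MnO₄⁻/Mn²⁺ is the cathode and Pb²⁺/Pb the anode, E°cell = E°(MnO₄⁻/Mn²⁺) − E°(Pb²⁺/Pb).
So E°(MnO₄⁻/Mn²⁺) = E°cell + E°(Pb²⁺/Pb) = +1.640 + (-0.13) = +1.51 V.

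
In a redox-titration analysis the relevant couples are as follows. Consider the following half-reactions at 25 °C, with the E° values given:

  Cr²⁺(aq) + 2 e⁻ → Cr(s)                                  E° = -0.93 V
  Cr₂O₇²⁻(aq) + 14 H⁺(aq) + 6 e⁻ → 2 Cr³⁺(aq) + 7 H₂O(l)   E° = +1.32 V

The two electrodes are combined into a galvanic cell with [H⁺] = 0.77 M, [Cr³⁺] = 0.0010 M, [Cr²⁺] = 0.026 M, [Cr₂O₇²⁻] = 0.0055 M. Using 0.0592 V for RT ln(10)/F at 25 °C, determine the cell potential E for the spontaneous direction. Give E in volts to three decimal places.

+2.318 V

Cr₂O₇²⁻/Cr³⁺ is the cathode (higher E°), Cr²⁺/Cr the anode: E°cell = +1.32 − (-0.93) = +2.25 V, n = 6.
Overall: Cr₂O₇²⁻(aq) + 14 H⁺(aq) + 3 Cr(s) → 2 Cr³⁺(aq) + 7 H₂O(l) + 3 Cr²⁺(aq)
Q = [Cr³⁺]^2·[Cr²⁺]^3 / ([Cr₂O₇²⁻]·[H⁺]^14); log Q = -6.906.
E = E° − (0.0592/n) log Q = +2.25 − (0.0592/6)(-6.906) = +2.318 V.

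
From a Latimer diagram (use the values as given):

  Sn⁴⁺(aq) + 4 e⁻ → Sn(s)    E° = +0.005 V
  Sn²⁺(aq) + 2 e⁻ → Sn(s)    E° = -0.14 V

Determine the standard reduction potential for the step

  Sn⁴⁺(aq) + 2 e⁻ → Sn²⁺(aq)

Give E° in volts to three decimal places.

+0.150 V

Sequential free energies add, so n₃E°₃ = n₁E°₁ + n₂E°₂.
With n₃ = 4, and the known step contributing 2×(-0.14) V, the unknown satisfies 2·E° = 4×(+0.005) − 2×(-0.14) = +0.300.
E° = +0.300 / 2 = +0.150 V.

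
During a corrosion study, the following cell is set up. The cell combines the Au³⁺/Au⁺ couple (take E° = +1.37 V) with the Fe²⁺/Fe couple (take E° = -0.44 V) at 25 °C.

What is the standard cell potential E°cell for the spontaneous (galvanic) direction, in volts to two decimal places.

The Au³⁺/Au⁺ couple has the higher reduction potential, so it is the cathode; Fe²⁺/Fe is oxidised at the anode.
E°cell = E°(cathode) − E°(anode) = (+1.37) − (-0.44) = +1.81 V.
Since E°cell > 0, the reaction is spontaneous under standard conditions.

+1.81 V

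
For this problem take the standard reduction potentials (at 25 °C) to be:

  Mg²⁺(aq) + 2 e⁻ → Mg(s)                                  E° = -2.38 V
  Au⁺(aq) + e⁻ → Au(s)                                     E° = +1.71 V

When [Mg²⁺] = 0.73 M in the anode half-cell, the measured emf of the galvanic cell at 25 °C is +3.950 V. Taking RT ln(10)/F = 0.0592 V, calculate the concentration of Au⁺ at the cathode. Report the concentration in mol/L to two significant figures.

0.0037 M

Au⁺/Au is the cathode, Mg²⁺/Mg the anode: E°cell = +4.09 V, n = 2.
Overall reaction: 2 Au⁺(aq) + Mg(s) → 2 Au(s) + Mg²⁺(aq); Q = [Mg²⁺]^1/[Au⁺]^2.
From E = E° − (0.0592/n) log Q: log Q = (E° − E)·n/0.0592 = (+4.09 − (+3.950))·2/0.0592 = 4.7297.
So 2·log[Au⁺] = 1·log(0.73) − log Q = -0.1367 − (4.7297) = -4.8664; log[Au⁺] = -4.8664 / 2 = -2.4332; [Au⁺] = 10^(-2.4332) ≈ 0.0037 M.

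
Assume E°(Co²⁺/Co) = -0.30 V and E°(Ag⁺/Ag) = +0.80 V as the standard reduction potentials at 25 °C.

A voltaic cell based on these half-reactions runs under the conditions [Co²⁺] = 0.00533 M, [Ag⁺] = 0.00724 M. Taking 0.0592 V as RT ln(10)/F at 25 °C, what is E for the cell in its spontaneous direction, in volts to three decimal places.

+1.041 V

Ag⁺/Ag is the cathode (higher E°), Co²⁺/Co the anode: E°cell = +0.80 − (-0.30) = +1.10 V, n = 2.
Overall: 2 Ag⁺(aq) + Co(s) → 2 Ag(s) + Co²⁺(aq)
Q = [Co²⁺] / ([Ag⁺]^2); log Q = 2.007.
E = E° − (0.0592/n) log Q = +1.10 − (0.0592/2)(2.007) = +1.041 V.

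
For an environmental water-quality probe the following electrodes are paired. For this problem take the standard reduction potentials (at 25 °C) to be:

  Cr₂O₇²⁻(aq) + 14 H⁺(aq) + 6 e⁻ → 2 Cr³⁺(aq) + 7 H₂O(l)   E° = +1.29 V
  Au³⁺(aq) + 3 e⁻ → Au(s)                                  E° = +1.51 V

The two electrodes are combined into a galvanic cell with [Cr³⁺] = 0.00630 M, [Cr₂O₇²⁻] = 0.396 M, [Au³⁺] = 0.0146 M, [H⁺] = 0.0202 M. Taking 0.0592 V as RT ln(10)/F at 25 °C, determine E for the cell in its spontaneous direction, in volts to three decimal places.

+0.378 V

Au³⁺/Au is the cathode (higher E°), Cr₂O₇²⁻/Cr³⁺ the anode: E°cell = +1.51 − (+1.29) = +0.22 V, n = 6.
Overall: 2 Au³⁺(aq) + 2 Cr³⁺(aq) + 7 H₂O(l) → 2 Au(s) + Cr₂O₇²⁻(aq) + 14 H⁺(aq)
Q = [Cr₂O₇²⁻]·[H⁺]^14 / ([Au³⁺]^2·[Cr³⁺]^2); log Q = -16.055.
E = E° − (0.0592/n) log Q = +0.22 − (0.0592/6)(-16.055) = +0.378 V.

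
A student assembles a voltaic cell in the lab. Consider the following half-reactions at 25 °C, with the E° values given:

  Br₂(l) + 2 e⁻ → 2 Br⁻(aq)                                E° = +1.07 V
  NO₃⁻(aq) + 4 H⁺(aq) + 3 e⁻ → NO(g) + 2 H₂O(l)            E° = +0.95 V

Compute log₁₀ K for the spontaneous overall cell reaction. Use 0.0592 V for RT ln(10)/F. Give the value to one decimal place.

12.2

Cathode: Br₂/Br⁻; anode: NO₃⁻/NO. E°cell = +0.12 V, n = 6.
log K = nE°cell / 0.0592 = (6)(+0.12) / 0.0592 = 12.2.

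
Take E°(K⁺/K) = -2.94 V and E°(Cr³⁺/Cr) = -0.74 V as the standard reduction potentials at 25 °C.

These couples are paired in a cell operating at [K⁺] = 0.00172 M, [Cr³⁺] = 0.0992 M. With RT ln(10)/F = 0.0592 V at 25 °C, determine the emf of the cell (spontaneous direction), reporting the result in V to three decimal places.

Cr³⁺/Cr is the cathode (higher E°), K⁺/K the anode: E°cell = -0.74 − (-2.94) = +2.20 V, n = 3.
Overall: Cr³⁺(aq) + 3 K(s) → Cr(s) + 3 K⁺(aq)
Q = [K⁺]^3 / ([Cr³⁺]); log Q = -7.290.
E = E° − (0.0592/n) log Q = +2.20 − (0.0592/3)(-7.290) = +2.344 V.

+2.344 V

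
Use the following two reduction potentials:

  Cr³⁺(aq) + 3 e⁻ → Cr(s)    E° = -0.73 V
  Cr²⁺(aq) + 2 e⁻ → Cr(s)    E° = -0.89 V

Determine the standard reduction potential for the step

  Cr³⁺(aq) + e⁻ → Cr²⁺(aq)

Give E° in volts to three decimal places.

Sequential free energies add, so n₃E°₃ = n₁E°₁ + n₂E°₂.
With n₃ = 3, and the known step contributing 2×(-0.89) V, the unknown satisfies 1·E° = 3×(-0.73) − 2×(-0.89) = -0.410.
E° = -0.410 / 1 = -0.410 V.

-0.410 V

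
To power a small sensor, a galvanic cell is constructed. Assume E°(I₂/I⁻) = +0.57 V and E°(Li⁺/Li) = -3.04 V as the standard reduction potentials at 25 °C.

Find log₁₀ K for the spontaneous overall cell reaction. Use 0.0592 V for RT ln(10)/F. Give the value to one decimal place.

Cathode: I₂/I⁻; anode: Li⁺/Li. E°cell = +3.61 V, n = 2.
log K = nE°cell / 0.0592 = (2)(+3.61) / 0.0592 = 122.0.

122.0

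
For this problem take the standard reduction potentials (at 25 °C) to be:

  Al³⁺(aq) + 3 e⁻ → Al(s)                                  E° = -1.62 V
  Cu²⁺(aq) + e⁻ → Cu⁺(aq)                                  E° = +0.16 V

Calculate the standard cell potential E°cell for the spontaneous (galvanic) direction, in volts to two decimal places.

+1.78 V

The Cu²⁺/Cu⁺ couple has the higher reduction potential, so it is the cathode; Al³⁺/Al is oxidised at the anode.
E°cell = E°(cathode) − E°(anode) = (+0.16) − (-1.62) = +1.78 V.
Since E°cell > 0, the reaction is spontaneous under standard conditions.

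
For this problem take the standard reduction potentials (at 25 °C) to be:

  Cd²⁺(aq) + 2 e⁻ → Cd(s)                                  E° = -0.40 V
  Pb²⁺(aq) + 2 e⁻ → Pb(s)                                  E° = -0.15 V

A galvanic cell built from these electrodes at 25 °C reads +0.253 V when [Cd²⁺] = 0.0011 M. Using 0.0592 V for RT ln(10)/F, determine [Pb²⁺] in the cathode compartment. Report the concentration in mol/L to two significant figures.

0.0014 M

Pb²⁺/Pb is the cathode, Cd²⁺/Cd the anode: E°cell = +0.25 V, n = 2.
Overall reaction: Pb²⁺(aq) + Cd(s) → Pb(s) + Cd²⁺(aq); Q = [Cd²⁺]^1/[Pb²⁺]^1.
From E = E° − (0.0592/n) log Q: log Q = (E° − E)·n/0.0592 = (+0.25 − (+0.253))·2/0.0592 = -0.1014.
So 1·log[Pb²⁺] = 1·log(0.0011) − log Q = -2.9586 − (-0.1014) = -2.8572; [Pb²⁺] = 10^(-2.8572) ≈ 0.0014 M.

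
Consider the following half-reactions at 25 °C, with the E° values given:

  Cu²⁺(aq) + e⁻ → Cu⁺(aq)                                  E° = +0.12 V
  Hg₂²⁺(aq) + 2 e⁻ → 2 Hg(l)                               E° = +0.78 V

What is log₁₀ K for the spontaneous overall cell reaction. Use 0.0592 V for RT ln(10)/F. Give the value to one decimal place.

Cathode: Hg₂²⁺/Hg; anode: Cu²⁺/Cu⁺. E°cell = +0.66 V, n = 2.
log K = nE°cell / 0.0592 = (2)(+0.66) / 0.0592 = 22.3.

22.3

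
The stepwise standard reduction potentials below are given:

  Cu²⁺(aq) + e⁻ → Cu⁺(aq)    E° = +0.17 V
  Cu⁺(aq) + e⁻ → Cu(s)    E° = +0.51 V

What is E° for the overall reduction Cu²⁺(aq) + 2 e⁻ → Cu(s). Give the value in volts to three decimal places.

+0.340 V

Adding the free-energy changes (−nFE°) of the two steps gives −n₃FE°₃ = −n₁FE°₁ − n₂FE°₂.
E°₃ = (1×+0.17 + 1×+0.51) / 2 = (+0.680) / 2 = +0.340 V.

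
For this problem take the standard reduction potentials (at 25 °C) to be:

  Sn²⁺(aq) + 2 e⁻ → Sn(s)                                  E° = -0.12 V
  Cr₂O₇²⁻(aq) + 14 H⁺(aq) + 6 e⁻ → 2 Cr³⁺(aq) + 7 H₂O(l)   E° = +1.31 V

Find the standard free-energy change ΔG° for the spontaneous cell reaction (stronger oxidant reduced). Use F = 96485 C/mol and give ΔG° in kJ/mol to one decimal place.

Cr₂O₇²⁻/Cr³⁺ (E° = +1.31 V) is the cathode; Sn²⁺/Sn (E° = -0.12 V) is the anode, so E°cell = +1.43 V.
Balancing electrons gives n = 6 (lcm of 6 and 2).
ΔG° = −nFE° = −(6)(96485)(+1.43) = -827,841 J = -827.8 kJ/mol.

-827.8 kJ/mol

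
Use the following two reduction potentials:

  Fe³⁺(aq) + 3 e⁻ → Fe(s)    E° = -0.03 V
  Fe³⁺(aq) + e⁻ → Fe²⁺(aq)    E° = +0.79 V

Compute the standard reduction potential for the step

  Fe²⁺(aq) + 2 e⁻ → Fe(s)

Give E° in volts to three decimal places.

Sequential free energies add, so n₃E°₃ = n₁E°₁ + n₂E°₂.
With n₃ = 3, and the known step contributing 1×(+0.79) V, the unknown satisfies 2·E° = 3×(-0.03) − 1×(+0.79) = -0.880.
E° = -0.880 / 2 = -0.440 V.

-0.440 V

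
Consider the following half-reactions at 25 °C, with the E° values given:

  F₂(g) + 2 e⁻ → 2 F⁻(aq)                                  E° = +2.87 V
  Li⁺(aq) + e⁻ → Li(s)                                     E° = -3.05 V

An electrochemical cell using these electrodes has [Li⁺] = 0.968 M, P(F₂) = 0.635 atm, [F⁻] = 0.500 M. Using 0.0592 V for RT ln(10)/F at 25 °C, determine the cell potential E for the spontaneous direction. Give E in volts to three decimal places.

+5.933 V

F₂/F⁻ is the cathode (higher E°), Li⁺/Li the anode: E°cell = +2.87 − (-3.05) = +5.92 V, n = 2.
Overall: F₂(g) + 2 Li(s) → 2 F⁻(aq) + 2 Li⁺(aq)
Q = [F⁻]^2·[Li⁺]^2 / (P(F₂)); log Q = -0.433.
E = E° − (0.0592/n) log Q = +5.92 − (0.0592/2)(-0.433) = +5.933 V.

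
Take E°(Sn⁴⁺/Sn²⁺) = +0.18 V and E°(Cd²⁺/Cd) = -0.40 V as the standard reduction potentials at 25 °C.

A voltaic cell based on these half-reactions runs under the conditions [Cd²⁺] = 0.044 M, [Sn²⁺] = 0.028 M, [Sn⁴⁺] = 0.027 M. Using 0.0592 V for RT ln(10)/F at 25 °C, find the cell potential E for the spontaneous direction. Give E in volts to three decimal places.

+0.620 V

Sn⁴⁺/Sn²⁺ is the cathode (higher E°), Cd²⁺/Cd the anode: E°cell = +0.18 − (-0.40) = +0.58 V, n = 2.
Overall: Sn⁴⁺(aq) + Cd(s) → Sn²⁺(aq) + Cd²⁺(aq)
Q = [Sn²⁺]·[Cd²⁺] / ([Sn⁴⁺]); log Q = -1.341.
E = E° − (0.0592/n) log Q = +0.58 − (0.0592/2)(-1.341) = +0.620 V.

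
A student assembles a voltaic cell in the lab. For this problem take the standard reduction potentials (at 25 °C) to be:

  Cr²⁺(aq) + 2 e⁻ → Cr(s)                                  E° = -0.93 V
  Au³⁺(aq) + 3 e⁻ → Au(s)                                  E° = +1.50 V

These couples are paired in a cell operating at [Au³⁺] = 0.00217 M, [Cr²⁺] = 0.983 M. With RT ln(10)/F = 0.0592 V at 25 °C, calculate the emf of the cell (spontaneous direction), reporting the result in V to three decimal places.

+2.378 V

Au³⁺/Au is the cathode (higher E°), Cr²⁺/Cr the anode: E°cell = +1.50 − (-0.93) = +2.43 V, n = 6.
Overall: 2 Au³⁺(aq) + 3 Cr(s) → 2 Au(s) + 3 Cr²⁺(aq)
Q = [Cr²⁺]^3 / ([Au³⁺]^2); log Q = 5.305.
E = E° − (0.0592/n) log Q = +2.43 − (0.0592/6)(5.305) = +2.378 V.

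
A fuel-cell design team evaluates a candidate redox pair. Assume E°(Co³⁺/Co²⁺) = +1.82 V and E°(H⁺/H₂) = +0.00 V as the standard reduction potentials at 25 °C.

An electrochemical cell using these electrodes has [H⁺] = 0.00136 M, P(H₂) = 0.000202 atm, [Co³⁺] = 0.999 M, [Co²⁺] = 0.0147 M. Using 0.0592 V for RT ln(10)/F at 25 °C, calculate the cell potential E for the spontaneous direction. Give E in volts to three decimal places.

Co³⁺/Co²⁺ is the cathode (higher E°), H⁺/H₂ the anode: E°cell = +1.82 − (+0.00) = +1.82 V, n = 2.
Overall: 2 Co³⁺(aq) + H₂(g) → 2 Co²⁺(aq) + 2 H⁺(aq)
Q = [Co²⁺]^2·[H⁺]^2 / ([Co³⁺]^2·P(H₂)); log Q = -5.703.
E = E° − (0.0592/n) log Q = +1.82 − (0.0592/2)(-5.703) = +1.989 V.

+1.989 V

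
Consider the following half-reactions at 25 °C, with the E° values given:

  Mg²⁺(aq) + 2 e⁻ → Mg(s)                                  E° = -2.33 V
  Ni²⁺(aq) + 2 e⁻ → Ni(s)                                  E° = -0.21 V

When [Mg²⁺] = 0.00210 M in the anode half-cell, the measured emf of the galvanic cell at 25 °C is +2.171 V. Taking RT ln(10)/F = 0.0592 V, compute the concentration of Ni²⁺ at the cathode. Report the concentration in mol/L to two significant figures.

0.11 M

Ni²⁺/Ni is the cathode, Mg²⁺/Mg the anode: E°cell = +2.12 V, n = 2.
Overall reaction: Ni²⁺(aq) + Mg(s) → Ni(s) + Mg²⁺(aq); Q = [Mg²⁺]^1/[Ni²⁺]^1.
From E = E° − (0.0592/n) log Q: log Q = (E° − E)·n/0.0592 = (+2.12 − (+2.171))·2/0.0592 = -1.7230.
So 1·log[Ni²⁺] = 1·log(0.0021) − log Q = -2.6778 − (-1.7230) = -0.9548; [Ni²⁺] = 10^(-0.9548) ≈ 0.11 M.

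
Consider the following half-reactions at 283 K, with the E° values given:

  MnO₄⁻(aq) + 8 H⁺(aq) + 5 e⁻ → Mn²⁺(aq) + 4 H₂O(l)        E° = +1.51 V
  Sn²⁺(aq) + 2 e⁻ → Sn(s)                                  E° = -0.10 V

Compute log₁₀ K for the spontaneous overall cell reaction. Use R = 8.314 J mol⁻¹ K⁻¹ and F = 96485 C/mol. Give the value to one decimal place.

Cathode: MnO₄⁻/Mn²⁺; anode: Sn²⁺/Sn. E°cell = (+1.51) − (-0.10) = +1.61 V, with n = 10.
ΔG° = −nFE° = −RT ln K, so ln K = nFE°/(RT) = (10)(96485)(+1.61) / ((8.314)(283)) = 660.221.
log₁₀ K = 660.221 / ln 10 = 286.7.

286.7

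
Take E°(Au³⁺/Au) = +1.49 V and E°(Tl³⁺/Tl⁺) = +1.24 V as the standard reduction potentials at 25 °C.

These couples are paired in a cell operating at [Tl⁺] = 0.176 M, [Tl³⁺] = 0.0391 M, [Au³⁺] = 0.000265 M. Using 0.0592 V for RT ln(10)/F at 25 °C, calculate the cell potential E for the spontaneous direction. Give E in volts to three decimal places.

+0.199 V

Au³⁺/Au is the cathode (higher E°), Tl³⁺/Tl⁺ the anode: E°cell = +1.49 − (+1.24) = +0.25 V, n = 6.
Overall: 2 Au³⁺(aq) + 3 Tl⁺(aq) → 2 Au(s) + 3 Tl³⁺(aq)
Q = [Tl³⁺]^3 / ([Au³⁺]^2·[Tl⁺]^3); log Q = 5.194.
E = E° − (0.0592/n) log Q = +0.25 − (0.0592/6)(5.194) = +0.199 V.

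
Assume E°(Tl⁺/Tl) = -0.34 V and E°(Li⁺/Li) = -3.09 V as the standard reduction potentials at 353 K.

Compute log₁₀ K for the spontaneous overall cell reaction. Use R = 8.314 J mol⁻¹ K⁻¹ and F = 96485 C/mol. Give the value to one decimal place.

Cathode: Tl⁺/Tl; anode: Li⁺/Li. E°cell = (-0.34) − (-3.09) = +2.75 V, with n = 1.
ΔG° = −nFE° = −RT ln K, so ln K = nFE°/(RT) = (1)(96485)(+2.75) / ((8.314)(353)) = 90.408.
log₁₀ K = 90.408 / ln 10 = 39.3.

39.3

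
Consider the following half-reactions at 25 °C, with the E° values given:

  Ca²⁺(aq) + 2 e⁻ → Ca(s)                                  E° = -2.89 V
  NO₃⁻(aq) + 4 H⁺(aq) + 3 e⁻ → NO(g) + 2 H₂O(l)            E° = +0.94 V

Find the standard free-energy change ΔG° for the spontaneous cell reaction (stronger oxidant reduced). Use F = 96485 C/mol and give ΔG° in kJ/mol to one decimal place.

NO₃⁻/NO (E° = +0.94 V) is the cathode; Ca²⁺/Ca (E° = -2.89 V) is the anode, so E°cell = +3.83 V.
Balancing electrons gives n = 6 (lcm of 3 and 2).
ΔG° = −nFE° = −(6)(96485)(+3.83) = -2,217,225 J = -2217.2 kJ/mol.

-2217.2 kJ/mol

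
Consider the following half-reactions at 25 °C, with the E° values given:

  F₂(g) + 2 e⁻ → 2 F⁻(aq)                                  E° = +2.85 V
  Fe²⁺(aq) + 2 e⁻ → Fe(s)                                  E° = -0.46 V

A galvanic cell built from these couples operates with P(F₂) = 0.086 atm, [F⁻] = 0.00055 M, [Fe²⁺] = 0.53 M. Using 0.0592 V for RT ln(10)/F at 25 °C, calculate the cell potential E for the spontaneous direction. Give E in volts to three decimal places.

+3.480 V

F₂/F⁻ is the cathode (higher E°), Fe²⁺/Fe the anode: E°cell = +2.85 − (-0.46) = +3.31 V, n = 2.
Overall: F₂(g) + Fe(s) → 2 F⁻(aq) + Fe²⁺(aq)
Q = [F⁻]^2·[Fe²⁺] / (P(F₂)); log Q = -5.729.
E = E° − (0.0592/n) log Q = +3.31 − (0.0592/2)(-5.729) = +3.480 V.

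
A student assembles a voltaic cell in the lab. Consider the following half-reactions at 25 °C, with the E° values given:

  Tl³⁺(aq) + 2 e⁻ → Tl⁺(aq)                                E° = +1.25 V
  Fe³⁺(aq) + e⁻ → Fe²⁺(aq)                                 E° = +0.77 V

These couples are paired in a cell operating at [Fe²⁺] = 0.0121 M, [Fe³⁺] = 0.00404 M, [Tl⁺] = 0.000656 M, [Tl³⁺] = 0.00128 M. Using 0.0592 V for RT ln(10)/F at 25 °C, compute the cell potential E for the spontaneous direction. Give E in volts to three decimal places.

Tl³⁺/Tl⁺ is the cathode (higher E°), Fe³⁺/Fe²⁺ the anode: E°cell = +1.25 − (+0.77) = +0.48 V, n = 2.
Overall: Tl³⁺(aq) + 2 Fe²⁺(aq) → Tl⁺(aq) + 2 Fe³⁺(aq)
Q = [Tl⁺]·[Fe³⁺]^2 / ([Tl³⁺]·[Fe²⁺]^2); log Q = -1.243.
E = E° − (0.0592/n) log Q = +0.48 − (0.0592/2)(-1.243) = +0.517 V.

+0.517 V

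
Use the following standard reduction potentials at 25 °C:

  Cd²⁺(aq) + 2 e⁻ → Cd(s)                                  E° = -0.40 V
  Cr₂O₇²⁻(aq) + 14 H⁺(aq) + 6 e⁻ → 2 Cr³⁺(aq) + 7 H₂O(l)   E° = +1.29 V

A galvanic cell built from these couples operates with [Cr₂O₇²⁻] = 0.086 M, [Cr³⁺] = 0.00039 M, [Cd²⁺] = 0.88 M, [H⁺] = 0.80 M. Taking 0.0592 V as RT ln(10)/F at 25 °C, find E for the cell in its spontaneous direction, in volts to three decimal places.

Cr₂O₇²⁻/Cr³⁺ is the cathode (higher E°), Cd²⁺/Cd the anode: E°cell = +1.29 − (-0.40) = +1.69 V, n = 6.
Overall: Cr₂O₇²⁻(aq) + 14 H⁺(aq) + 3 Cd(s) → 2 Cr³⁺(aq) + 7 H₂O(l) + 3 Cd²⁺(aq)
Q = [Cr³⁺]^2·[Cd²⁺]^3 / ([Cr₂O₇²⁻]·[H⁺]^14); log Q = -4.562.
E = E° − (0.0592/n) log Q = +1.69 − (0.0592/6)(-4.562) = +1.735 V.

+1.735 V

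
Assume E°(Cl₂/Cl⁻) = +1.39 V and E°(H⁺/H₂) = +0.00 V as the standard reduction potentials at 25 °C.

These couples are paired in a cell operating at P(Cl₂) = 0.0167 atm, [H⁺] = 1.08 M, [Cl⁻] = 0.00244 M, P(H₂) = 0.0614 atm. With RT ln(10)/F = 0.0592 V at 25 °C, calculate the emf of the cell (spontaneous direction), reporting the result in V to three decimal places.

+1.454 V

Cl₂/Cl⁻ is the cathode (higher E°), H⁺/H₂ the anode: E°cell = +1.39 − (+0.00) = +1.39 V, n = 2.
Overall: Cl₂(g) + H₂(g) → 2 Cl⁻(aq) + 2 H⁺(aq)
Q = [Cl⁻]^2·[H⁺]^2 / (P(Cl₂)·P(H₂)); log Q = -2.169.
E = E° − (0.0592/n) log Q = +1.39 − (0.0592/2)(-2.169) = +1.454 V.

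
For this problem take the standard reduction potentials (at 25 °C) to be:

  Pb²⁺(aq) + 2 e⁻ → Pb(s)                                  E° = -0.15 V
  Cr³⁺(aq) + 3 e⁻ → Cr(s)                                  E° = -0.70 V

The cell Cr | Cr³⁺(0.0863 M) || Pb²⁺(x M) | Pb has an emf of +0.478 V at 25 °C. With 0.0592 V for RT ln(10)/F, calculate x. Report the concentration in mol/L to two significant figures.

Pb²⁺/Pb is the cathode, Cr³⁺/Cr the anode: E°cell = +0.55 V, n = 6.
Overall reaction: 3 Pb²⁺(aq) + 2 Cr(s) → 3 Pb(s) + 2 Cr³⁺(aq); Q = [Cr³⁺]^2/[Pb²⁺]^3.
From E = E° − (0.0592/n) log Q: log Q = (E° − E)·n/0.0592 = (+0.55 − (+0.478))·6/0.0592 = 7.2973.
So 3·log[Pb²⁺] = 2·log(0.0863) − log Q = -2.1280 − (7.2973) = -9.4253; log[Pb²⁺] = -9.4253 / 3 = -3.1418; [Pb²⁺] = 10^(-3.1418) ≈ 0.00072 M.

0.00072 M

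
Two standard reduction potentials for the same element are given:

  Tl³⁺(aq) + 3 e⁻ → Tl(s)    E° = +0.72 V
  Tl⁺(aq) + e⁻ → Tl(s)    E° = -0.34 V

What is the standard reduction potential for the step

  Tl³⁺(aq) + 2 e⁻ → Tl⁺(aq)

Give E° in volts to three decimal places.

+1.250 V

Sequential free energies add, so n₃E°₃ = n₁E°₁ + n₂E°₂.
With n₃ = 3, and the known step contributing 1×(-0.34) V, the unknown satisfies 2·E° = 3×(+0.72) − 1×(-0.34) = +2.500.
E° = +2.500 / 2 = +1.250 V.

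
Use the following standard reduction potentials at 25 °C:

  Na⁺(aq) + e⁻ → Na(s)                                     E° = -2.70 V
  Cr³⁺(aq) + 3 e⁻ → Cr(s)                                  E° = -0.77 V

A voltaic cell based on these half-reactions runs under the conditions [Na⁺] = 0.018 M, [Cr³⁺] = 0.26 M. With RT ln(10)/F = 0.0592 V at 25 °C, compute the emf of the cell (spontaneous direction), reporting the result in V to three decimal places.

+2.022 V

Cr³⁺/Cr is the cathode (higher E°), Na⁺/Na the anode: E°cell = -0.77 − (-2.70) = +1.93 V, n = 3.
Overall: Cr³⁺(aq) + 3 Na(s) → Cr(s) + 3 Na⁺(aq)
Q = [Na⁺]^3 / ([Cr³⁺]); log Q = -4.649.
E = E° − (0.0592/n) log Q = +1.93 − (0.0592/3)(-4.649) = +2.022 V.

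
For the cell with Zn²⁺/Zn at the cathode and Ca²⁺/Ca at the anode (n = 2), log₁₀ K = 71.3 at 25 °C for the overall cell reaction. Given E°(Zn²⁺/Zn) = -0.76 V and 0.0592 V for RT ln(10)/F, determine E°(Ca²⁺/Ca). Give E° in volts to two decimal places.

-2.87 V

E°cell = (0.0592/n)·log K = (0.0592/2)(71.3) = +2.110 V.
Since Zn²⁺/Zn is the cathode and Ca²⁺/Ca the anode, E°cell = E°(Zn²⁺/Zn) − E°(Ca²⁺/Ca).
So E°(Ca²⁺/Ca) = E°(Zn²⁺/Zn) − E°cell = (-0.76) − (+2.110) = -2.87 V.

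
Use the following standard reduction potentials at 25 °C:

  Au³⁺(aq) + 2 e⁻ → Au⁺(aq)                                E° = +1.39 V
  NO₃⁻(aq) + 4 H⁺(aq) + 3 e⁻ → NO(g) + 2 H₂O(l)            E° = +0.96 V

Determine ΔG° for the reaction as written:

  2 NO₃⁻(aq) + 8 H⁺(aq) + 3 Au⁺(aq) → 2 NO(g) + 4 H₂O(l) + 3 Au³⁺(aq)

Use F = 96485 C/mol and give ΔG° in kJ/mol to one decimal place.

+248.9 kJ/mol

As written, NO₃⁻/NO is reduced (cathode) and Au³⁺/Au⁺ is oxidised (anode), so E°cell = (+0.96) − (+1.39) = -0.43 V.
Balancing electrons gives n = 6.
ΔG° = −nFE° = −(6)(96485)(-0.43) = 248,931 J = +248.9 kJ/mol.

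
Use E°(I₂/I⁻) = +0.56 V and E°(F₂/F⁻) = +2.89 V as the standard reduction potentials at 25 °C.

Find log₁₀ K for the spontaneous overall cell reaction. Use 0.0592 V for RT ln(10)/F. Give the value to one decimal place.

78.7

Cathode: F₂/F⁻; anode: I₂/I⁻. E°cell = +2.33 V, n = 2.
log K = nE°cell / 0.0592 = (2)(+2.33) / 0.0592 = 78.7.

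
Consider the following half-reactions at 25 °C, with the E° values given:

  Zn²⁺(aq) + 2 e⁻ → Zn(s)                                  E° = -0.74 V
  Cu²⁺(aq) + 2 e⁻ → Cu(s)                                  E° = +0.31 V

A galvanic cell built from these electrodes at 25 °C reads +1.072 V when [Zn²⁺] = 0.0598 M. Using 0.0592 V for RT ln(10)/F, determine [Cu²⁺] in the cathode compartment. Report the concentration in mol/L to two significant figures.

Cu²⁺/Cu is the cathode, Zn²⁺/Zn the anode: E°cell = +1.05 V, n = 2.
Overall reaction: Cu²⁺(aq) + Zn(s) → Cu(s) + Zn²⁺(aq); Q = [Zn²⁺]^1/[Cu²⁺]^1.
From E = E° − (0.0592/n) log Q: log Q = (E° − E)·n/0.0592 = (+1.05 − (+1.072))·2/0.0592 = -0.7432.
So 1·log[Cu²⁺] = 1·log(0.0598) − log Q = -1.2233 − (-0.7432) = -0.4801; [Cu²⁺] = 10^(-0.4801) ≈ 0.33 M.

0.33 M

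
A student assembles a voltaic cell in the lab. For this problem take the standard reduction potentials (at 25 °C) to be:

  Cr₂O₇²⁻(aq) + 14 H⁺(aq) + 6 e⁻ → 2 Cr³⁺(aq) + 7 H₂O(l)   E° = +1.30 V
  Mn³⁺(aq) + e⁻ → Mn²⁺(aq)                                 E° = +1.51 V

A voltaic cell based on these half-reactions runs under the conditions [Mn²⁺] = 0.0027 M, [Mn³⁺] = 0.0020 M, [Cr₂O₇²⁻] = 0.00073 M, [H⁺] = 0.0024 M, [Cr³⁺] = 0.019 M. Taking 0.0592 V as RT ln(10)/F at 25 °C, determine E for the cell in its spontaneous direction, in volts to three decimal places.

+0.561 V

Mn³⁺/Mn²⁺ is the cathode (higher E°), Cr₂O₇²⁻/Cr³⁺ the anode: E°cell = +1.51 − (+1.30) = +0.21 V, n = 6.
Overall: 6 Mn³⁺(aq) + 2 Cr³⁺(aq) + 7 H₂O(l) → 6 Mn²⁺(aq) + Cr₂O₇²⁻(aq) + 14 H⁺(aq)
Q = [Mn²⁺]^6·[Cr₂O₇²⁻]·[H⁺]^14 / ([Mn³⁺]^6·[Cr³⁺]^2); log Q = -35.589.
E = E° − (0.0592/n) log Q = +0.21 − (0.0592/6)(-35.589) = +0.561 V.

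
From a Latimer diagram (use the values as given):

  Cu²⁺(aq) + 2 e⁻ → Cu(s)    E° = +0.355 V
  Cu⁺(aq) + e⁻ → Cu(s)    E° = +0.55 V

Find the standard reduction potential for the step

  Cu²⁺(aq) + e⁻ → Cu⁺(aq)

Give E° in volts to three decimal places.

+0.160 V

Sequential free energies add, so n₃E°₃ = n₁E°₁ + n₂E°₂.
With n₃ = 2, and the known step contributing 1×(+0.55) V, the unknown satisfies 1·E° = 2×(+0.355) − 1×(+0.55) = +0.160.
E° = +0.160 / 1 = +0.160 V.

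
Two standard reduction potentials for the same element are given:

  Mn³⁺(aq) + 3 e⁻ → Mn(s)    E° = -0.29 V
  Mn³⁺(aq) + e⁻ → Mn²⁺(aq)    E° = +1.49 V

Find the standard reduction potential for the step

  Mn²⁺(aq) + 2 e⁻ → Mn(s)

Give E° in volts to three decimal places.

Sequential free energies add, so n₃E°₃ = n₁E°₁ + n₂E°₂.
With n₃ = 3, and the known step contributing 1×(+1.49) V, the unknown satisfies 2·E° = 3×(-0.29) − 1×(+1.49) = -2.360.
E° = -2.360 / 2 = -1.180 V.

-1.180 V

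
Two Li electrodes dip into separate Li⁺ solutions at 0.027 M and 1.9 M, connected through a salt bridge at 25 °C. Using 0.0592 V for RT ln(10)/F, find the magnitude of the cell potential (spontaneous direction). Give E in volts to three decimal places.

For a concentration cell E°cell = 0. The 1.9 M side is the cathode (reduction is favoured where [Li⁺] is higher).
With n = 1, E = −(0.0592/1) log([Li⁺]ₐₙ/[Li⁺]꜀ₐₜ) = −(0.0592/1) log(0.027/1.9) = −(0.0592/1)(-1.847) = +0.109 V.

+0.109 V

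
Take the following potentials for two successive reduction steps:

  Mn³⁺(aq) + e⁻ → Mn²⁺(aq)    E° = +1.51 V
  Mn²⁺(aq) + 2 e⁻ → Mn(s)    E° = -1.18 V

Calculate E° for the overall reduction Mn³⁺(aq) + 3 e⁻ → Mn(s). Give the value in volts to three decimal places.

-0.283 V

Adding the free-energy changes (−nFE°) of the two steps gives −n₃FE°₃ = −n₁FE°₁ − n₂FE°₂.
E°₃ = (1×+1.51 + 2×-1.18) / 3 = (-0.850) / 3 = -0.283 V.
E° values themselves are not directly additive — weighting by electron count is essential.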